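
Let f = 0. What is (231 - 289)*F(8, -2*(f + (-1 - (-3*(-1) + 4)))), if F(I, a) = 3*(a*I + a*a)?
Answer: -66816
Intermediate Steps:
F(I, a) = 3*a**2 + 3*I*a (F(I, a) = 3*(I*a + a**2) = 3*(a**2 + I*a) = 3*a**2 + 3*I*a)
(231 - 289)*F(8, -2*(f + (-1 - (-3*(-1) + 4)))) = (231 - 289)*(3*(-2*(0 + (-1 - (-3*(-1) + 4))))*(8 - 2*(0 + (-1 - (-3*(-1) + 4))))) = -174*(-2*(0 + (-1 - (3 + 4))))*(8 - 2*(0 + (-1 - (3 + 4)))) = -174*(-2*(0 + (-1 - 1*7)))*(8 - 2*(0 + (-1 - 1*7))) = -174*(-2*(0 + (-1 - 7)))*(8 - 2*(0 + (-1 - 7))) = -174*(-2*(0 - 8))*(8 - 2*(0 - 8)) = -174*(-2*(-8))*(8 - 2*(-8)) = -174*16*(8 + 16) = -174*16*24 = -58*1152 = -66816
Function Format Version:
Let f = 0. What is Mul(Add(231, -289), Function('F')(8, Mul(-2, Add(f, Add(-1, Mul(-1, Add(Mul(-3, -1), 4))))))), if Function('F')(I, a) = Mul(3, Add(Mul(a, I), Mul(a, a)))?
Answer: -66816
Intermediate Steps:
Function('F')(I, a) = Add(Mul(3, Pow(a, 2)), Mul(3, I, a)) (Function('F')(I, a) = Mul(3, Add(Mul(I, a), Pow(a, 2))) = Mul(3, Add(Pow(a, 2), Mul(I, a))) = Add(Mul(3, Pow(a, 2)), Mul(3, I, a)))
Mul(Add(231, -289), Function('F')(8, Mul(-2, Add(f, Add(-1, Mul(-1, Add(Mul(-3, -1), 4))))))) = Mul(Add(231, -289), Mul(3, Mul(-2, Add(0, Add(-1, Mul(-1, Add(Mul(-3, -1), 4))))), Add(8, Mul(-2, Add(0, Add(-1, Mul(-1, Add(Mul(-3, -1), 4)))))))) = Mul(-58, Mul(3, Mul(-2, Add(0, Add(-1, Mul(-1, Add(3, 4))))), Add(8, Mul(-2, Add(0, Add(-1, Mul(-1, Add(3, 4)))))))) = Mul(-58, Mul(3, Mul(-2, Add(0, Add(-1, Mul(-1, 7)))), Add(8, Mul(-2, Add(0, Add(-1, Mul(-1, 7))))))) = Mul(-58, Mul(3, Mul(-2, Add(0, Add(-1, -7))), Add(8, Mul(-2, Add(0, Add(-1, -7)))))) = Mul(-58, Mul(3, Mul(-2, Add(0, -8)), Add(8, Mul(-2, Add(0, -8))))) = Mul(-58, Mul(3, Mul(-2, -8), Add(8, Mul(-2, -8)))) = Mul(-58, Mul(3, 16, Add(8, 16))) = Mul(-58, Mul(3, 16, 24)) = Mul(-58, 1152) = -66816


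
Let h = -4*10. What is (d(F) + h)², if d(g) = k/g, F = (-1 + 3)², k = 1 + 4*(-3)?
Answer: 29241/16 ≈ 1827.6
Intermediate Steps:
h = -40
k = -11 (k = 1 - 12 = -11)
F = 4 (F = 2² = 4)
d(g) = -11/g
(d(F) + h)² = (-11/4 - 40)² = (-171/4)² = 29241/16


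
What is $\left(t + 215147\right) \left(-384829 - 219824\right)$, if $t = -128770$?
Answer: $-52228112181$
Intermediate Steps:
$\left(t + 215147\right) \left(-384829 - 219824\right) = \left(-128770 + 215147\right) \left(-384829 - 219824\right) = 86377 \left(-604653\right) = -52228112181$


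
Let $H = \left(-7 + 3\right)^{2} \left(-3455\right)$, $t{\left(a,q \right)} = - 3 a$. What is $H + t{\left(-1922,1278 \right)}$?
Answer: $-49514$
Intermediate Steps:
$H = -55280$ ($H = \left(-4\right)^{2} \left(-3455\right) = 16 \left(-3455\right) = -55280$)
$H + t{\left(-1922,1278 \right)} = -55280 - -5766 = -55280 + 5766 = -49514$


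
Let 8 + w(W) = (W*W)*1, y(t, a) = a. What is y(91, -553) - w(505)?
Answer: -255570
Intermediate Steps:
w(W) = -8 + W² (w(W) = -8 + (W*W)*1 = -8 + W²*1 = -8 + W²)
y(91, -553) - w(505) = -553 - (-8 + 505²) = -553 - (-8 + 255025) = -553 - 1*255017 = -553 - 255017 = -255570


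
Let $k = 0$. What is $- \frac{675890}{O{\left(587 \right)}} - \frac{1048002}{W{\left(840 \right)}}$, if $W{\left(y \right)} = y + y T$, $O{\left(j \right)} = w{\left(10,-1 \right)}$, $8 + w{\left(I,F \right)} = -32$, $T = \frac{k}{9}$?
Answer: $\frac{547737}{35} \approx 15650.0$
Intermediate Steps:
$T = 0$ ($T = \frac{0}{9} = 0 \cdot \frac{1}{9} = 0$)
$w{\left(I,F \right)} = -40$ ($w{\left(I,F \right)} = -8 - 32 = -40$)
$O{\left(j \right)} = -40$
$W{\left(y \right)} = y$ ($W{\left(y \right)} = y + y 0 = y + 0 = y$)
$- \frac{675890}{O{\left(587 \right)}} - \frac{1048002}{W{\left(840 \right)}} = - \frac{675890}{-40} - \frac{1048002}{840} = \left(-675890\right) \left(- \frac{1}{40}\right) - \frac{174667}{140} = \frac{67589}{4} - \frac{174667}{140} = \frac{547737}{35}$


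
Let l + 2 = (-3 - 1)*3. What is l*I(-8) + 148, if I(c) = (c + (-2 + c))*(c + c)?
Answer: -3884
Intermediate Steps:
l = -14 (l = -2 + (-3 - 1)*3 = -2 - 4*3 = -2 - 12 = -14)
I(c) = 2*c*(-2 + 2*c) (I(c) = (-2 + 2*c)*(2*c) = 2*c*(-2 + 2*c))
l*I(-8) + 148 = -56*(-8)*(-1 - 8) + 148 = -56*(-8)*(-9) + 148 = -14*288 + 148 = -4032 + 148 = -3884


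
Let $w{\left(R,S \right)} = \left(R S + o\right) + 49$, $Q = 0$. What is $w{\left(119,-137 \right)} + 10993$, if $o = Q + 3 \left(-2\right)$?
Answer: $-5267$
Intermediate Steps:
$o = -6$ ($o = 0 + 3 \left(-2\right) = 0 - 6 = -6$)
$w{\left(R,S \right)} = 43 + R S$ ($w{\left(R,S \right)} = \left(R S - 6\right) + 49 = \left(-6 + R S\right) + 49 = 43 + R S$)
$w{\left(119,-137 \right)} + 10993 = \left(43 + 119 \left(-137\right)\right) + 10993 = \left(43 - 16303\right) + 10993 = -16260 + 10993 = -5267$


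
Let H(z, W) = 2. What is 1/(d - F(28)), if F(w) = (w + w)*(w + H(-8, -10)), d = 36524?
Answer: 1/34844 ≈ 2.8699e-5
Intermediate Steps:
F(w) = 2*w*(2 + w) (F(w) = (w + w)*(w + 2) = (2*w)*(2 + w) = 2*w*(2 + w))
1/(d - F(28)) = 1/(36524 - 2*28*(2 + 28)) = 1/(36524 - 2*28*30) = 1/(36524 - 1*1680) = 1/(36524 - 1680) = 1/34844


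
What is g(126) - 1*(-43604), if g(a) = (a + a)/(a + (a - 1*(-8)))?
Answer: 2834323/65 ≈ 43605.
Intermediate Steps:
g(a) = 2*a/(8 + 2*a) (g(a) = (2*a)/(a + (a + 8)) = (2*a)/(a + (8 + a)) = (2*a)/(8 + 2*a) = 2*a/(8 + 2*a))
g(126) - 1*(-43604) = 126/(4 + 126) - 1*(-43604) = 126/130 + 43604 = 126*(1/130) + 43604 = 63/65 + 43604 = 2834323/65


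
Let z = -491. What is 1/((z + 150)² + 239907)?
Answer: 1/356188 ≈ 2.8075e-6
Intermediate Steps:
1/((z + 150)² + 239907) = 1/((-491 + 150)² + 239907) = 1/((-341)² + 239907) = 1/(116281 + 239907) = 1/356188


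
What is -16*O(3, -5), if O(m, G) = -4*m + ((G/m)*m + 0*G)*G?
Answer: -208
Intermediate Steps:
O(m, G) = G² - 4*m (O(m, G) = -4*m + (G + 0)*G = -4*m + G*G = -4*m + G² = G² - 4*m)
-16*O(3, -5) = -16*((-5)² - 4*3) = -16*(25 - 12) = -16*13 = -208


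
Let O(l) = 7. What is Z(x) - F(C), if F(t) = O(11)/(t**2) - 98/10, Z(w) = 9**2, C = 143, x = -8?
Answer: 9283811/102245 ≈ 90.800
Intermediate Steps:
Z(w) = 81
F(t) = -49/5 + 7/t**2 (F(t) = 7/(t**2) - 98/10 = 7/t**2 - 98*1/10 = 7/t**2 - 49/5 = -49/5 + 7/t**2)
Z(x) - F(C) = 81 - (-49/5 + 7/143**2) = 81 - (-49/5 + 7*(1/20449)) = 81 - (-49/5 + 7/20449) = 81 - 1*(-1001966/102245) = 81 + 1001966/102245 = 9283811/102245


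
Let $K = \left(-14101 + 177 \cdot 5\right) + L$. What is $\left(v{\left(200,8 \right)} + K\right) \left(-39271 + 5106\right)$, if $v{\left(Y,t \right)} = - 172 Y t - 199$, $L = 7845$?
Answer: $9592507050$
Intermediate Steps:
$v{\left(Y,t \right)} = -199 - 172 Y t$ ($v{\left(Y,t \right)} = - 172 Y t - 199 = -199 - 172 Y t$)
$K = -5371$ ($K = \left(-14101 + 177 \cdot 5\right) + 7845 = \left(-14101 + 885\right) + 7845 = -13216 + 7845 = -5371$)
$\left(v{\left(200,8 \right)} + K\right) \left(-39271 + 5106\right) = \left(\left(-199 - 34400 \cdot 8\right) - 5371\right) \left(-39271 + 5106\right) = \left(\left(-199 - 275200\right) - 5371\right) \left(-34165\right) = \left(-275399 - 5371\right) \left(-34165\right) = \left(-280770\right) \left(-34165\right) = 9592507050$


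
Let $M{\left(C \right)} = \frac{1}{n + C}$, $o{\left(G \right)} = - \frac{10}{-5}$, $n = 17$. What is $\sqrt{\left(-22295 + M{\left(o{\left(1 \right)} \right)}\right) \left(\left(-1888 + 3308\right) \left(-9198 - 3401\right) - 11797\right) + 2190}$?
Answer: $\frac{\sqrt{144086852418042}}{19} \approx 6.3177 \cdot 10^{5}$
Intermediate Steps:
$o{\left(G \right)} = 2$ ($o{\left(G \right)} = \left(-10\right) \left(- \frac{1}{5}\right) = 2$)
$M{\left(C \right)} = \frac{1}{17 + C}$
$\sqrt{\left(-22295 + M{\left(o{\left(1 \right)} \right)}\right) \left(\left(-1888 + 3308\right) \left(-9198 - 3401\right) - 11797\right) + 2190} = \sqrt{\left(-22295 + \frac{1}{17 + 2}\right) \left(\left(-1888 + 3308\right) \left(-9198 - 3401\right) - 11797\right) + 2190} = \sqrt{\left(-22295 + \frac{1}{19}\right) \left(1420 \left(-12599\right) - 11797\right) + 2190} = \sqrt{\left(-22295 + \frac{1}{19}\right) \left(-17890580 - 11797\right) + 2190} = \sqrt{\left(- \frac{423604}{19}\right) \left(-17902377\right) + 2190} = \sqrt{\frac{7583518506708}{19} + 2190} = \sqrt{\frac{7583518548318}{19}} = \frac{\sqrt{144086852418042}}{19}$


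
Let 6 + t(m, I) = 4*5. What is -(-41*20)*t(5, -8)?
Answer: 11480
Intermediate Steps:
t(m, I) = 14 (t(m, I) = -6 + 4*5 = -6 + 20 = 14)
-(-41*20)*t(5, -8) = -(-41*20)*14 = -(-820)*14 = -1*(-11480) = 11480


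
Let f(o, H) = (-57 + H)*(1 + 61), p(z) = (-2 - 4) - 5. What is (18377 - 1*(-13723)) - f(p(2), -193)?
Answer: 47600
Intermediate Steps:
p(z) = -11 (p(z) = -6 - 5 = -11)
f(o, H) = -3534 + 62*H (f(o, H) = (-57 + H)*62 = -3534 + 62*H)
(18377 - 1*(-13723)) - f(p(2), -193) = (18377 - 1*(-13723)) - (-3534 + 62*(-193)) = (18377 + 13723) - (-3534 - 11966) = 32100 - 1*(-15500) = 32100 + 15500 = 47600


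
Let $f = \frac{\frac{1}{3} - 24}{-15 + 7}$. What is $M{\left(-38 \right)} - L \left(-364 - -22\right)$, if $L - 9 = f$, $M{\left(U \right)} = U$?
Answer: $\frac{16207}{4} \approx 4051.8$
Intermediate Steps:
$f = \frac{71}{24}$ ($f = \frac{\frac{1}{3} - 24}{-8} = \left(- \frac{71}{3}\right) \left(- \frac{1}{8}\right) = \frac{71}{24} \approx 2.9583$)
$L = \frac{287}{24}$ ($L = 9 + \frac{71}{24} = \frac{287}{24} \approx 11.958$)
$M{\left(-38 \right)} - L \left(-364 - -22\right) = -38 - \frac{287 \left(-364 - -22\right)}{24} = -38 - \frac{287 \left(-364 + 22\right)}{24} = -38 - \frac{287}{24} \left(-342\right) = -38 - - \frac{16359}{4} = -38 + \frac{16359}{4} = \frac{16207}{4}$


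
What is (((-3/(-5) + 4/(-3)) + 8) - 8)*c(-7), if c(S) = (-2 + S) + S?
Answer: 176/15 ≈ 11.733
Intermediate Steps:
c(S) = -2 + 2*S
(((-3/(-5) + 4/(-3)) + 8) - 8)*c(-7) = (((-3/(-5) + 4/(-3)) + 8) - 8)*(-2 + 2*(-7)) = (((-3*(-⅕) + 4*(-⅓)) + 8) - 8)*(-2 - 14) = (((⅗ - 4/3) + 8) - 8)*(-16) = ((-11/15 + 8) - 8)*(-16) = (109/15 - 8)*(-16) = -11/15*(-16) = 176/15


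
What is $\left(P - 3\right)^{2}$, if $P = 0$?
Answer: $9$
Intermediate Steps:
$\left(P - 3\right)^{2} = \left(0 - 3\right)^{2} = \left(-3\right)^{2} = 9$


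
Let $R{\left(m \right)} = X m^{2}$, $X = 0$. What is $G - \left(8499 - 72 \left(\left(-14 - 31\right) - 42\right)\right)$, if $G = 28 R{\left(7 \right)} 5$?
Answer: $-14763$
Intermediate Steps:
$R{\left(m \right)} = 0$ ($R{\left(m \right)} = 0 m^{2} = 0$)
$G = 0$ ($G = 28 \cdot 0 \cdot 5 = 0 \cdot 5 = 0$)
$G - \left(8499 - 72 \left(\left(-14 - 31\right) - 42\right)\right) = 0 - \left(8499 - 72 \left(\left(-14 - 31\right) - 42\right)\right) = 0 - \left(8499 - 72 \left(-45 - 42\right)\right) = 0 - \left(8499 - -6264\right) = 0 - 14763 = -14763$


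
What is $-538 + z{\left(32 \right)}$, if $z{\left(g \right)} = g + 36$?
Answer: $-470$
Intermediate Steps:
$z{\left(g \right)} = 36 + g$
$-538 + z{\left(32 \right)} = -538 + \left(36 + 32\right) = -538 + 68 = -470$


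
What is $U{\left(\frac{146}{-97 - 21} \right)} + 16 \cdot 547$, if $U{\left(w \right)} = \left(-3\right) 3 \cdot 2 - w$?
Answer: $\frac{515379}{59} \approx 8735.2$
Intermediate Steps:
$U{\left(w \right)} = -18 - w$ ($U{\left(w \right)} = \left(-9\right) 2 - w = -18 - w$)
$U{\left(\frac{146}{-97 - 21} \right)} + 16 \cdot 547 = \left(-18 - \frac{146}{-97 - 21}\right) + 16 \cdot 547 = \left(-18 - \frac{146}{-118}\right) + 8752 = \left(-18 - 146 \left(- \frac{1}{118}\right)\right) + 8752 = \left(-18 - - \frac{73}{59}\right) + 8752 = \left(-18 + \frac{73}{59}\right) + 8752 = - \frac{989}{59} + 8752 = \frac{515379}{59}$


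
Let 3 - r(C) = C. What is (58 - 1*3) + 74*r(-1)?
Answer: 351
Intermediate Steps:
r(C) = 3 - C
(58 - 1*3) + 74*r(-1) = (58 - 1*3) + 74*(3 - 1*(-1)) = (58 - 3) + 74*(3 + 1) = 55 + 74*4 = 55 + 296 = 351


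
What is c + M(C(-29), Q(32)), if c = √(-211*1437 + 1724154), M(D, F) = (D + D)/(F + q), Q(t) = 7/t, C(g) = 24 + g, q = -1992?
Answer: 320/63737 + 3*√157883 ≈ 1192.0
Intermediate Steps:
M(D, F) = 2*D/(-1992 + F) (M(D, F) = (D + D)/(F - 1992) = (2*D)/(-1992 + F) = 2*D/(-1992 + F))
c = 3*√157883 (c = √(-303207 + 1724154) = √1420947 = 3*√157883 ≈ 1192.0)
c + M(C(-29), Q(32)) = 3*√157883 + 2*(24 - 29)/(-1992 + 7/32) = 3*√157883 + 2*(-5)/(-1992 + 7*(1/32)) = 3*√157883 + 2*(-5)/(-1992 + 7/32) = 3*√157883 + 2*(-5)/(-63737/32) = 3*√157883 + 2*(-5)*(-32/63737) = 3*√157883 + 320/63737 = 320/63737 + 3*√157883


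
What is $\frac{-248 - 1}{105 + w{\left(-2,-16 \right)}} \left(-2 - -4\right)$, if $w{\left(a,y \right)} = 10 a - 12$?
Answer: $- \frac{498}{73} \approx -6.8219$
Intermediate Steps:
$w{\left(a,y \right)} = -12 + 10 a$
$\frac{-248 - 1}{105 + w{\left(-2,-16 \right)}} \left(-2 - -4\right) = \frac{-248 - 1}{105 + \left(-12 + 10 \left(-2\right)\right)} \left(-2 - -4\right) = - \frac{249}{105 - 32} \left(-2 + 4\right) = - \frac{249}{105 - 32} \cdot 2 = - \frac{249}{73} \cdot 2 = \left(-249\right) \frac{1}{73} \cdot 2 = \left(- \frac{249}{73}\right) 2 = - \frac{498}{73}$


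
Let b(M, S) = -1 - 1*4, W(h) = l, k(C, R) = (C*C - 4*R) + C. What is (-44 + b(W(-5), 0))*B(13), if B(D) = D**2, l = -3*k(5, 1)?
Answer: -8281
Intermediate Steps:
k(C, R) = C + C**2 - 4*R (k(C, R) = (C**2 - 4*R) + C = C + C**2 - 4*R)
l = -78 (l = -3*(5 + 5**2 - 4*1) = -3*(5 + 25 - 4) = -3*26 = -78)
W(h) = -78
b(M, S) = -5 (b(M, S) = -1 - 4 = -5)
(-44 + b(W(-5), 0))*B(13) = (-44 - 5)*13**2 = -49*169 = -8281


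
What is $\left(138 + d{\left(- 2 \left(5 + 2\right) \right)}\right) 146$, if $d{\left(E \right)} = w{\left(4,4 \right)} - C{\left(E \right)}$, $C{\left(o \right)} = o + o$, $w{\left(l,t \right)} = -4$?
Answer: $23652$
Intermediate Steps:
$C{\left(o \right)} = 2 o$
$d{\left(E \right)} = -4 - 2 E$
$\left(138 + d{\left(- 2 \left(5 + 2\right) \right)}\right) 146 = \left(138 - \left(4 + 2 \left(- 2 \left(5 + 2\right)\right)\right)\right) 146 = \left(138 - \left(4 + 2 \left(\left(-2\right) 7\right)\right)\right) 146 = \left(138 - -24\right) 146 = \left(138 + \left(-4 + 28\right)\right) 146 = \left(138 + 24\right) 146 = 162 \cdot 146 = 23652$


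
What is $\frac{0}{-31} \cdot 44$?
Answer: $0$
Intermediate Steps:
$\frac{0}{-31} \cdot 44 = 0 \left(- \frac{1}{31}\right) 44 = 0 \cdot 44 = 0$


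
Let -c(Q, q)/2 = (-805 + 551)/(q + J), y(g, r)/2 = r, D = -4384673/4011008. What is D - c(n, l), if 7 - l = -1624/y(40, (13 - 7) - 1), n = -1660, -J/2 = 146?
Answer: 7500155771/2458747904 ≈ 3.0504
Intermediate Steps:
J = -292 (J = -2*146 = -292)
D = -4384673/4011008 (D = -4384673*1/4011008 = -4384673/4011008 ≈ -1.0932)
y(g, r) = 2*r
l = 847/5 (l = 7 - (-1624)/(2*((13 - 7) - 1)) = 7 - (-1624)/(2*(6 - 1)) = 7 - (-1624)/(2*5) = 7 - (-1624)/10 = 7 - 1*(-812/5) = 7 + 812/5 = 847/5 ≈ 169.40)
c(Q, q) = 508/(-292 + q) (c(Q, q) = -2*(-805 + 551)/(q - 292) = -(-508)/(-292 + q) = 508/(-292 + q))
D - c(n, l) = -4384673/4011008 - 508/(-292 + 847/5) = -4384673/4011008 - 508/(-613/5) = -4384673/4011008 - 508*(-5)/613 = -4384673/4011008 - 1*(-2540/613) = -4384673/4011008 + 2540/613 = 7500155771/2458747904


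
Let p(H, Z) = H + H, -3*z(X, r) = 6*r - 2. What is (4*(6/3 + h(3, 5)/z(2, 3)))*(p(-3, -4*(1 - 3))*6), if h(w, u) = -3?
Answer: -369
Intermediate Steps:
z(X, r) = 2/3 - 2*r (z(X, r) = -(6*r - 2)/3 = -(-2 + 6*r)/3 = 2/3 - 2*r)
p(H, Z) = 2*H
(4*(6/3 + h(3, 5)/z(2, 3)))*(p(-3, -4*(1 - 3))*6) = (4*(6/3 - 3/(2/3 - 2*3)))*((2*(-3))*6) = (4*(6*(1/3) - 3/(2/3 - 6)))*(-6*6) = (4*(2 - 3/(-16/3)))*(-36) = (4*(2 - 3*(-3/16)))*(-36) = (4*(2 + 9/16))*(-36) = (4*(41/16))*(-36) = (41/4)*(-36) = -369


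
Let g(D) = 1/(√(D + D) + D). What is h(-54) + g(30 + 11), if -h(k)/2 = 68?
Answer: -5303/39 - √82/1599 ≈ -135.98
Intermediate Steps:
h(k) = -136 (h(k) = -2*68 = -136)
g(D) = 1/(D + √2*√D) (g(D) = 1/(√(2*D) + D) = 1/(√2*√D + D) = 1/(D + √2*√D))
h(-54) + g(30 + 11) = -136 + 1/((30 + 11) + √2*√(30 + 11)) = -136 + 1/(41 + √2*√41) = -136 + 1/(41 + √82)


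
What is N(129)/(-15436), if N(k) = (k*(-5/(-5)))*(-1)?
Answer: 129/15436 ≈ 0.0083571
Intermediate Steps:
N(k) = -k (N(k) = (k*(-5*(-⅕)))*(-1) = (k*1)*(-1) = k*(-1) = -k)
N(129)/(-15436) = -1*129/(-15436) = -129*(-1/15436) = 129/15436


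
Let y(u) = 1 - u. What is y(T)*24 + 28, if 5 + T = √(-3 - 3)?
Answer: 172 - 24*I*√6 ≈ 172.0 - 58.788*I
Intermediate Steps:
T = -5 + I*√6 (T = -5 + √(-3 - 3) = -5 + √(-6) = -5 + I*√6 ≈ -5.0 + 2.4495*I)
y(T)*24 + 28 = (1 - (-5 + I*√6))*24 + 28 = (1 + (5 - I*√6))*24 + 28 = (6 - I*√6)*24 + 28 = (144 - 24*I*√6) + 28 = 172 - 24*I*√6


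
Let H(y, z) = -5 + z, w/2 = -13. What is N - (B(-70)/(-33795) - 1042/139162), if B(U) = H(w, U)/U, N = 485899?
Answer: 1066414165760861/2194723902 ≈ 4.8590e+5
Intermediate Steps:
w = -26 (w = 2*(-13) = -26)
B(U) = (-5 + U)/U
N - (B(-70)/(-33795) - 1042/139162) = 485899 - (((-5 - 70)/(-70))/(-33795) - 1042/139162) = 485899 - (-1/70*(-75)*(-1/33795) - 1042*1/139162) = 485899 - ((15/14)*(-1/33795) - 521/69581) = 485899 - (-1/31542 - 521/69581) = 485899 - 1*(-16502963/2194723902) = 485899 + 16502963/2194723902 = 1066414165760861/2194723902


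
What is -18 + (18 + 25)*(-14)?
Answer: -620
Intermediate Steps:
-18 + (18 + 25)*(-14) = -18 + 43*(-14) = -18 - 602 = -620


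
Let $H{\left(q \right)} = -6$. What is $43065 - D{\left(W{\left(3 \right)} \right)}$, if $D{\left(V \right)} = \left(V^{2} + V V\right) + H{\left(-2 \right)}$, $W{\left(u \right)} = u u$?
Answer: $42909$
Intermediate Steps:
$W{\left(u \right)} = u^{2}$
$D{\left(V \right)} = -6 + 2 V^{2}$ ($D{\left(V \right)} = \left(V^{2} + V V\right) - 6 = \left(V^{2} + V^{2}\right) - 6 = 2 V^{2} - 6 = -6 + 2 V^{2}$)
$43065 - D{\left(W{\left(3 \right)} \right)} = 43065 - \left(-6 + 2 \left(3^{2}\right)^{2}\right) = 43065 - \left(-6 + 2 \cdot 9^{2}\right) = 43065 - \left(-6 + 2 \cdot 81\right) = 43065 - \left(-6 + 162\right) = 43065 - 156 = 42909$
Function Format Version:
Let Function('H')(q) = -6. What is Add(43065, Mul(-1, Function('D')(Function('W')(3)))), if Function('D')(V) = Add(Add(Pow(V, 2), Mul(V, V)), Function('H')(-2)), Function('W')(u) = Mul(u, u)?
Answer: 42909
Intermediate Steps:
Function('W')(u) = Pow(u, 2)
Function('D')(V) = Add(-6, Mul(2, Pow(V, 2))) (Function('D')(V) = Add(Add(Pow(V, 2), Mul(V, V)), -6) = Add(Add(Pow(V, 2), Pow(V, 2)), -6) = Add(Mul(2, Pow(V, 2)), -6) = Add(-6, Mul(2, Pow(V, 2))))
Add(43065, Mul(-1, Function('D')(Function('W')(3)))) = Add(43065, Mul(-1, Add(-6, Mul(2, Pow(Pow(3, 2), 2))))) = Add(43065, Mul(-1, Add(-6, Mul(2, Pow(9, 2))))) = Add(43065, Mul(-1, Add(-6, Mul(2, 81)))) = Add(43065, Mul(-1, Add(-6, 162))) = Add(43065, Mul(-1, 156)) = Add(43065, -156) = 42909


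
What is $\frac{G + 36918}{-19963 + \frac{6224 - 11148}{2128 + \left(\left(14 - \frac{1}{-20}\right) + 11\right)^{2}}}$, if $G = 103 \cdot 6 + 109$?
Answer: $- \frac{41492356645}{22005208163} \approx -1.8856$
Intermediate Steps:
$G = 727$ ($G = 618 + 109 = 727$)
$\frac{G + 36918}{-19963 + \frac{6224 - 11148}{2128 + \left(\left(14 - \frac{1}{-20}\right) + 11\right)^{2}}} = \frac{727 + 36918}{-19963 + \frac{6224 - 11148}{2128 + \left(\left(14 - \frac{1}{-20}\right) + 11\right)^{2}}} = \frac{37645}{-19963 - \frac{4924}{2128 + \left(\left(14 - - \frac{1}{20}\right) + 11\right)^{2}}} = \frac{37645}{-19963 - \frac{4924}{2128 + \left(\left(14 + \frac{1}{20}\right) + 11\right)^{2}}} = \frac{37645}{-19963 - \frac{4924}{2128 + \left(\frac{281}{20} + 11\right)^{2}}} = \frac{37645}{-19963 - \frac{4924}{2128 + \left(\frac{501}{20}\right)^{2}}} = \frac{37645}{-19963 - \frac{4924}{2128 + \frac{251001}{400}}} = \frac{37645}{-19963 - \frac{4924}{\frac{1102201}{400}}} = \frac{37645}{-19963 - \frac{1969600}{1102201}} = \frac{37645}{- \frac{22005208163}{1102201}} = 37645 \left(- \frac{1102201}{22005208163}\right) = - \frac{41492356645}{22005208163}$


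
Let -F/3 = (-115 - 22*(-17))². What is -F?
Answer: 201243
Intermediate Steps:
F = -201243 (F = -3*(-115 - 22*(-17))² = -3*(-115 + 374)² = -3*259² = -3*67081 = -201243)
-F = -1*(-201243) = 201243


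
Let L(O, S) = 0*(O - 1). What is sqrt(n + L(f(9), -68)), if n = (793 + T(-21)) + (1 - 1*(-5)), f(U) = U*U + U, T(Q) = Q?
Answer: sqrt(778) ≈ 27.893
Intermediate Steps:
f(U) = U + U**2 (f(U) = U**2 + U = U + U**2)
L(O, S) = 0 (L(O, S) = 0*(-1 + O) = 0)
n = 778 (n = (793 - 21) + (1 - 1*(-5)) = 772 + (1 + 5) = 772 + 6 = 778)
sqrt(n + L(f(9), -68)) = sqrt(778 + 0) = sqrt(778)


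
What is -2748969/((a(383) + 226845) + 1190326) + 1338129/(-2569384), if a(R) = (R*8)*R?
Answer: -3509941672401/2218819816424 ≈ -1.5819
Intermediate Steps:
a(R) = 8*R² (a(R) = (8*R)*R = 8*R²)
-2748969/((a(383) + 226845) + 1190326) + 1338129/(-2569384) = -2748969/((8*383² + 226845) + 1190326) + 1338129/(-2569384) = -2748969/((8*146689 + 226845) + 1190326) + 1338129*(-1/2569384) = -2748969/((1173512 + 226845) + 1190326) - 1338129/2569384 = -2748969/(1400357 + 1190326) - 1338129/2569384 = -2748969/2590683 - 1338129/2569384 = -2748969*1/2590683 - 1338129/2569384 = -916323/863561 - 1338129/2569384 = -3509941672401/2218819816424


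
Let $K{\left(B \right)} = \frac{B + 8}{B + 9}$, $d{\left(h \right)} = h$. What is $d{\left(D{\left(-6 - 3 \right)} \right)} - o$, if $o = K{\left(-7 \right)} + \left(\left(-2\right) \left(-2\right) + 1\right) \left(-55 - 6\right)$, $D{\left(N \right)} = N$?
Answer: $\frac{591}{2} \approx 295.5$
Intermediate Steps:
$K{\left(B \right)} = \frac{8 + B}{9 + B}$
$o = - \frac{609}{2}$ ($o = \frac{8 - 7}{9 - 7} + \left(\left(-2\right) \left(-2\right) + 1\right) \left(-55 - 6\right) = \frac{1}{2} \cdot 1 + \left(4 + 1\right) \left(-61\right) = \frac{1}{2} \cdot 1 + 5 \left(-61\right) = \frac{1}{2} - 305 = - \frac{609}{2} \approx -304.5$)
$d{\left(D{\left(-6 - 3 \right)} \right)} - o = \left(-6 - 3\right) - - \frac{609}{2} = \left(-6 - 3\right) + \frac{609}{2} = -9 + \frac{609}{2} = \frac{591}{2}$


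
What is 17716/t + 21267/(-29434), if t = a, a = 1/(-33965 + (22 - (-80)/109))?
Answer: -1929222369464111/3208306 ≈ -6.0132e+8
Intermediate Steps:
a = -109/3699707 (a = 1/(-33965 + (22 - (-80)/109)) = 1/(-33965 + (22 - 80*(-1/109))) = 1/(-33965 + (22 + 80/109)) = 1/(-33965 + 2478/109) = 1/(-3699707/109) = -109/3699707 ≈ -2.9462e-5)
t = -109/3699707 ≈ -2.9462e-5
17716/t + 21267/(-29434) = 17716/(-109/3699707) + 21267/(-29434) = 17716*(-3699707/109) + 21267*(-1/29434) = -65544009212/109 - 21267/29434 = -1929222369464111/3208306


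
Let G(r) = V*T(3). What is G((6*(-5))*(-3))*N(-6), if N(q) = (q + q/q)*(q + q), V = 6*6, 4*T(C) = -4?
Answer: -2160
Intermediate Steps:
T(C) = -1 (T(C) = (1/4)*(-4) = -1)
V = 36
G(r) = -36 (G(r) = 36*(-1) = -36)
N(q) = 2*q*(1 + q) (N(q) = (q + 1)*(2*q) = (1 + q)*(2*q) = 2*q*(1 + q))
G((6*(-5))*(-3))*N(-6) = -72*(-6)*(1 - 6) = -72*(-6)*(-5) = -36*60 = -2160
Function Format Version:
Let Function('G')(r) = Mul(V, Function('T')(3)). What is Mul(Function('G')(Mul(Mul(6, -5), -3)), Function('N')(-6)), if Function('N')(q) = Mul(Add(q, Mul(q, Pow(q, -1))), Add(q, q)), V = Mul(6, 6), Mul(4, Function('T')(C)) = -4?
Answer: -2160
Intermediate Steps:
Function('T')(C) = -1 (Function('T')(C) = Mul(Rational(1, 4), -4) = -1)
V = 36
Function('G')(r) = -36 (Function('G')(r) = Mul(36, -1) = -36)
Function('N')(q) = Mul(2, q, Add(1, q)) (Function('N')(q) = Mul(Add(q, 1), Mul(2, q)) = Mul(Add(1, q), Mul(2, q)) = Mul(2, q, Add(1, q)))
Mul(Function('G')(Mul(Mul(6, -5), -3)), Function('N')(-6)) = Mul(-36, Mul(2, -6, Add(1, -6))) = Mul(-36, Mul(2, -6, -5)) = Mul(-36, 60) = -2160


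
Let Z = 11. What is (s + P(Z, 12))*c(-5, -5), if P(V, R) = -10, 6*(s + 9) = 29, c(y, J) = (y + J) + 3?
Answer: 595/6 ≈ 99.167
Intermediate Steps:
c(y, J) = 3 + J + y (c(y, J) = (J + y) + 3 = 3 + J + y)
s = -25/6 (s = -9 + (⅙)*29 = -9 + 29/6 = -25/6 ≈ -4.1667)
(s + P(Z, 12))*c(-5, -5) = (-25/6 - 10)*(3 - 5 - 5) = -85/6*(-7) = 595/6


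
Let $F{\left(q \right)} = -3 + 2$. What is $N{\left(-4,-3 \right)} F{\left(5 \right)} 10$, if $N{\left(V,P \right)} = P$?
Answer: $30$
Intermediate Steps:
$F{\left(q \right)} = -1$
$N{\left(-4,-3 \right)} F{\left(5 \right)} 10 = \left(-3\right) \left(-1\right) 10 = 3 \cdot 10 = 30$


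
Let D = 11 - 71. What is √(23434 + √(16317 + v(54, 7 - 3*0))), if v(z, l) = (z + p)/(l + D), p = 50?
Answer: √(65826106 + 53*√45828941)/53 ≈ 153.50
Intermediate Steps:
D = -60
v(z, l) = (50 + z)/(-60 + l) (v(z, l) = (z + 50)/(l - 60) = (50 + z)/(-60 + l))
√(23434 + √(16317 + v(54, 7 - 3*0))) = √(23434 + √(16317 + (50 + 54)/(-60 + (7 - 3*0)))) = √(23434 + √(16317 + 104/(-60 + (7 + 0)))) = √(23434 + √(16317 + 104/(-60 + 7))) = √(23434 + √(16317 + 104/(-53))) = √(23434 + √(16317 - 1/53*104)) = √(23434 + √(16317 - 104/53)) = √(23434 + √(864697/53)) = √(23434 + √45828941/53)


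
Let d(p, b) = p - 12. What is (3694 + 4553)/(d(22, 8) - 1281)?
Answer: -8247/1271 ≈ -6.4886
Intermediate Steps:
d(p, b) = -12 + p
(3694 + 4553)/(d(22, 8) - 1281) = (3694 + 4553)/((-12 + 22) - 1281) = 8247/(10 - 1281) = 8247/(-1271) = 8247*(-1/1271) = -8247/1271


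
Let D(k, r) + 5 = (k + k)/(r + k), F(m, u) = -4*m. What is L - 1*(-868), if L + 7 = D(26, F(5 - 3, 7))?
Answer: 7730/9 ≈ 858.89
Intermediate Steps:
D(k, r) = -5 + 2*k/(k + r) (D(k, r) = -5 + (k + k)/(r + k) = -5 + (2*k)/(k + r) = -5 + 2*k/(k + r))
L = -82/9 (L = -7 + (-(-20)*(5 - 3) - 3*26)/(26 - 4*(5 - 3)) = -7 + (-(-20)*2 - 78)/(26 - 4*2) = -7 + (-5*(-8) - 78)/(26 - 8) = -7 + (40 - 78)/18 = -7 + (1/18)*(-38) = -7 - 19/9 = -82/9 ≈ -9.1111)
L - 1*(-868) = -82/9 - 1*(-868) = -82/9 + 868 = 7730/9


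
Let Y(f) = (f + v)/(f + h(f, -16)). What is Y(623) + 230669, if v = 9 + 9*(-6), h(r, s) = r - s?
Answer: 145552428/631 ≈ 2.3067e+5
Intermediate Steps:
v = -45 (v = 9 - 54 = -45)
Y(f) = (-45 + f)/(16 + 2*f) (Y(f) = (f - 45)/(f + (f - 1*(-16))) = (-45 + f)/(f + (f + 16)) = (-45 + f)/(f + (16 + f)) = (-45 + f)/(16 + 2*f))
Y(623) + 230669 = (-45 + 623)/(2*(8 + 623)) + 230669 = (1/2)*578/631 + 230669 = (1/2)*(1/631)*578 + 230669 = 289/631 + 230669 = 145552428/631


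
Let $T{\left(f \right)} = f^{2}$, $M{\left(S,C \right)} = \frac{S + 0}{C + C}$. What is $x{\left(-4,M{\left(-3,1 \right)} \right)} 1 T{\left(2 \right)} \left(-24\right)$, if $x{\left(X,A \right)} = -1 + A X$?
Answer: $-480$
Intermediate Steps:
$M{\left(S,C \right)} = \frac{S}{2 C}$
$x{\left(-4,M{\left(-3,1 \right)} \right)} 1 T{\left(2 \right)} \left(-24\right) = \left(-1 + \frac{1}{2} \left(-3\right) 1^{-1} \left(-4\right)\right) 1 \cdot 2^{2} \left(-24\right) = \left(-1 + \frac{1}{2} \left(-3\right) 1 \left(-4\right)\right) 1 \cdot 4 \left(-24\right) = \left(-1 - -6\right) 4 \left(-24\right) = \left(-1 + 6\right) 4 \left(-24\right) = 5 \cdot 4 \left(-24\right) = 20 \left(-24\right) = -480$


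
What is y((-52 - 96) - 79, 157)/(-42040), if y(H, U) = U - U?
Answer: 0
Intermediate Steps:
y(H, U) = 0
y((-52 - 96) - 79, 157)/(-42040) = 0/(-42040) = 0*(-1/42040) = 0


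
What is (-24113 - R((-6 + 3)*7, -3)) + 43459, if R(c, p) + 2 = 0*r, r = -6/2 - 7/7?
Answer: 19348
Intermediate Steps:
r = -4 (r = -6*1/2 - 7*1/7 = -3 - 1 = -4)
R(c, p) = -2 (R(c, p) = -2 + 0*(-4) = -2 + 0 = -2)
(-24113 - R((-6 + 3)*7, -3)) + 43459 = (-24113 - 1*(-2)) + 43459 = (-24113 + 2) + 43459 = -24111 + 43459 = 19348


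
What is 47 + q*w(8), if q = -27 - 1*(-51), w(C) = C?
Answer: 239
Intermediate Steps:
q = 24 (q = -27 + 51 = 24)
47 + q*w(8) = 47 + 24*8 = 47 + 192 = 239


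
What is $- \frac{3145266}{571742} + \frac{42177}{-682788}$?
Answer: $- \frac{21290825921}{3827240948} \approx -5.563$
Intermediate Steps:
$- \frac{3145266}{571742} + \frac{42177}{-682788} = \left(-3145266\right) \frac{1}{571742} + 42177 \left(- \frac{1}{682788}\right) = - \frac{1572633}{285871} - \frac{827}{13388} = - \frac{21290825921}{3827240948}$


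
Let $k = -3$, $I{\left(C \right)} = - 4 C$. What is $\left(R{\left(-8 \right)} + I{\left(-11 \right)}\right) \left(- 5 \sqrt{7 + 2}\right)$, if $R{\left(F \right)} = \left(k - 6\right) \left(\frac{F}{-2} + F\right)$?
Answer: $-1200$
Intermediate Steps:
$R{\left(F \right)} = - \frac{9 F}{2}$ ($R{\left(F \right)} = \left(-3 - 6\right) \left(\frac{F}{-2} + F\right) = - 9 \left(F \left(- \frac{1}{2}\right) + F\right) = - 9 \left(- \frac{F}{2} + F\right) = - 9 \frac{F}{2} = - \frac{9 F}{2}$)
$\left(R{\left(-8 \right)} + I{\left(-11 \right)}\right) \left(- 5 \sqrt{7 + 2}\right) = \left(\left(- \frac{9}{2}\right) \left(-8\right) - -44\right) \left(- 5 \sqrt{7 + 2}\right) = \left(36 + 44\right) \left(- 5 \sqrt{9}\right) = 80 \left(\left(-5\right) 3\right) = 80 \left(-15\right) = -1200$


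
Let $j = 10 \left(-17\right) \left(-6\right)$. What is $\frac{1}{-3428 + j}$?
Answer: $- \frac{1}{2408} \approx -0.00041528$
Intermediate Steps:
$j = 1020$ ($j = \left(-170\right) \left(-6\right) = 1020$)
$\frac{1}{-3428 + j} = \frac{1}{-3428 + 1020} = \frac{1}{-2408} = - \frac{1}{2408}$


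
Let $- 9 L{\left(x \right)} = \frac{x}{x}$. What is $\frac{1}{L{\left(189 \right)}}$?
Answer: $-9$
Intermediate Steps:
$L{\left(x \right)} = - \frac{1}{9}$ ($L{\left(x \right)} = - \frac{x \frac{1}{x}}{9} = \left(- \frac{1}{9}\right) 1 = - \frac{1}{9}$)
$\frac{1}{L{\left(189 \right)}} = \frac{1}{- \frac{1}{9}} = -9$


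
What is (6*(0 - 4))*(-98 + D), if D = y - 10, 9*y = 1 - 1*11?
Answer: 7856/3 ≈ 2618.7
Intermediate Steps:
y = -10/9 (y = (1 - 1*11)/9 = (1 - 11)/9 = (⅑)*(-10) = -10/9 ≈ -1.1111)
D = -100/9 (D = -10/9 - 10 = -100/9 ≈ -11.111)
(6*(0 - 4))*(-98 + D) = (6*(0 - 4))*(-98 - 100/9) = (6*(-4))*(-982/9) = -24*(-982/9) = 7856/3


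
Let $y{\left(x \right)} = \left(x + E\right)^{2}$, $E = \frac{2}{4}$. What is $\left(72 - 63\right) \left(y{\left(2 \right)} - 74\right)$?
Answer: $- \frac{2439}{4} \approx -609.75$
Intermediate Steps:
$E = \frac{1}{2}$ ($E = 2 \cdot \frac{1}{4} = \frac{1}{2} \approx 0.5$)
$y{\left(x \right)} = \left(\frac{1}{2} + x\right)^{2}$ ($y{\left(x \right)} = \left(x + \frac{1}{2}\right)^{2} = \left(\frac{1}{2} + x\right)^{2}$)
$\left(72 - 63\right) \left(y{\left(2 \right)} - 74\right) = \left(72 - 63\right) \left(\frac{\left(1 + 2 \cdot 2\right)^{2}}{4} - 74\right) = 9 \left(\frac{\left(1 + 4\right)^{2}}{4} - 74\right) = 9 \left(\frac{5^{2}}{4} - 74\right) = 9 \left(\frac{1}{4} \cdot 25 - 74\right) = 9 \left(\frac{25}{4} - 74\right) = 9 \left(- \frac{271}{4}\right) = - \frac{2439}{4}$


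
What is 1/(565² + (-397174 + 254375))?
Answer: 1/176426 ≈ 5.6681e-6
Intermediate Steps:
1/(565² + (-397174 + 254375)) = 1/(319225 - 142799) = 1/176426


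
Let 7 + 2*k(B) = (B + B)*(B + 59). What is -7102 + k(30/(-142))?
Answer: -71762871/10082 ≈ -7117.9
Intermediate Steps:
k(B) = -7/2 + B*(59 + B) (k(B) = -7/2 + ((B + B)*(B + 59))/2 = -7/2 + ((2*B)*(59 + B))/2 = -7/2 + (2*B*(59 + B))/2 = -7/2 + B*(59 + B))
-7102 + k(30/(-142)) = -7102 + (-7/2 + (30/(-142))² + 59*(30/(-142))) = -7102 + (-7/2 + (30*(-1/142))² + 59*(30*(-1/142))) = -7102 + (-7/2 + (-15/71)² + 59*(-15/71)) = -7102 + (-7/2 + 225/5041 - 885/71) = -7102 - 160507/10082 = -71762871/10082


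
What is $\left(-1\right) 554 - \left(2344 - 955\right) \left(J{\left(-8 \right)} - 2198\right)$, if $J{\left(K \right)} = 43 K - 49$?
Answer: $3598345$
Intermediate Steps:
$J{\left(K \right)} = -49 + 43 K$
$\left(-1\right) 554 - \left(2344 - 955\right) \left(J{\left(-8 \right)} - 2198\right) = \left(-1\right) 554 - \left(2344 - 955\right) \left(\left(-49 + 43 \left(-8\right)\right) - 2198\right) = -554 - 1389 \left(\left(-49 - 344\right) - 2198\right) = -554 - 1389 \left(-393 - 2198\right) = -554 - 1389 \left(-2591\right) = -554 - -3598899 = -554 + 3598899 = 3598345$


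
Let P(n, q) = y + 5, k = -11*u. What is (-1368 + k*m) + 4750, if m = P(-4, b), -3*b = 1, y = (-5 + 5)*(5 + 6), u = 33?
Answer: 1567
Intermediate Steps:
y = 0 (y = 0*11 = 0)
b = -1/3 (b = -1/3*1 = -1/3 ≈ -0.33333)
k = -363 (k = -11*33 = -363)
P(n, q) = 5 (P(n, q) = 0 + 5 = 5)
m = 5
(-1368 + k*m) + 4750 = (-1368 - 363*5) + 4750 = (-1368 - 1815) + 4750 = -3183 + 4750 = 1567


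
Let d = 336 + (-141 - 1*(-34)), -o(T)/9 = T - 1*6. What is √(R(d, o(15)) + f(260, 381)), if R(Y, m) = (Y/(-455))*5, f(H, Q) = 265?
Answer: 3*√241514/91 ≈ 16.201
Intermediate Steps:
o(T) = 54 - 9*T (o(T) = -9*(T - 1*6) = -9*(T - 6) = -9*(-6 + T) = 54 - 9*T)
d = 229 (d = 336 + (-141 + 34) = 336 - 107 = 229)
R(Y, m) = -Y/91 (R(Y, m) = (Y*(-1/455))*5 = -Y/455*5 = -Y/91)
√(R(d, o(15)) + f(260, 381)) = √(-1/91*229 + 265) = √(-229/91 + 265) = √(23886/91) = 3*√241514/91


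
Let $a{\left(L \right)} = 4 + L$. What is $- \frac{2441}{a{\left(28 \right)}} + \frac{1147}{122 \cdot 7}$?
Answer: $- \frac{1023955}{13664} \approx -74.938$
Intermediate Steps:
$- \frac{2441}{a{\left(28 \right)}} + \frac{1147}{122 \cdot 7} = - \frac{2441}{4 + 28} + \frac{1147}{122 \cdot 7} = - \frac{2441}{32} + \frac{1147}{854} = - \frac{1023955}{13664}$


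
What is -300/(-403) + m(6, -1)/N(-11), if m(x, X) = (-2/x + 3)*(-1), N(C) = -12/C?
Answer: -6166/3627 ≈ -1.7000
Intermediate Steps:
m(x, X) = -3 + 2/x (m(x, X) = (3 - 2/x)*(-1) = -3 + 2/x)
-300/(-403) + m(6, -1)/N(-11) = -300/(-403) + (-3 + 2/6)/((-12/(-11))) = -300*(-1/403) + (-3 + 2*(⅙))/((-12*(-1/11))) = 300/403 + (-3 + ⅓)/(12/11) = 300/403 - 8/3*11/12 = 300/403 - 22/9 = -6166/3627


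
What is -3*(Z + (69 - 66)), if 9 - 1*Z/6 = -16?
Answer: -459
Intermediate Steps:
Z = 150 (Z = 54 - 6*(-16) = 54 + 96 = 150)
-3*(Z + (69 - 66)) = -3*(150 + (69 - 66)) = -3*(150 + 3) = -3*153 = -459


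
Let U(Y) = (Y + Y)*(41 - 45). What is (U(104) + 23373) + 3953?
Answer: 26494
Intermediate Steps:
U(Y) = -8*Y (U(Y) = (2*Y)*(-4) = -8*Y)
(U(104) + 23373) + 3953 = (-8*104 + 23373) + 3953 = (-832 + 23373) + 3953 = 22541 + 3953 = 26494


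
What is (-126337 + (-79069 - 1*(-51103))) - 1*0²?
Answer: -154303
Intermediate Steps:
(-126337 + (-79069 - 1*(-51103))) - 1*0² = (-126337 + (-79069 + 51103)) - 1*0 = (-126337 - 27966) + 0 = -154303 + 0 = -154303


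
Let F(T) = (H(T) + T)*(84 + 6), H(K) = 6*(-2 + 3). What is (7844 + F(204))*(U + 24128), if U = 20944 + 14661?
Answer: 1597499352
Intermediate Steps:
U = 35605
H(K) = 6 (H(K) = 6*1 = 6)
F(T) = 540 + 90*T (F(T) = (6 + T)*(84 + 6) = (6 + T)*90 = 540 + 90*T)
(7844 + F(204))*(U + 24128) = (7844 + (540 + 90*204))*(35605 + 24128) = (7844 + (540 + 18360))*59733 = (7844 + 18900)*59733 = 26744*59733 = 1597499352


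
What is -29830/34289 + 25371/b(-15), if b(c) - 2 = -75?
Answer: -872123809/2503097 ≈ -348.42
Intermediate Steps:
b(c) = -73 (b(c) = 2 - 75 = -73)
-29830/34289 + 25371/b(-15) = -29830/34289 + 25371/(-73) = -29830*1/34289 + 25371*(-1/73) = -29830/34289 - 25371/73 = -872123809/2503097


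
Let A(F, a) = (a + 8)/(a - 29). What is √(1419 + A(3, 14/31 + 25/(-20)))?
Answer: 2*√4842585710/3695 ≈ 37.666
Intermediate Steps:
A(F, a) = (8 + a)/(-29 + a)
√(1419 + A(3, 14/31 + 25/(-20))) = √(1419 + (8 + (14/31 + 25/(-20)))/(-29 + (14/31 + 25/(-20)))) = √(1419 + (8 + (14*(1/31) + 25*(-1/20)))/(-29 + (14*(1/31) + 25*(-1/20)))) = √(1419 + (8 + (14/31 - 5/4))/(-29 + (14/31 - 5/4))) = √(1419 + (8 - 99/124)/(-29 - 99/124)) = √(1419 + (893/124)/(-3695/124)) = √(1419 - 124/3695*893/124) = √(1419 - 893/3695) = √(5242312/3695) = 2*√4842585710/3695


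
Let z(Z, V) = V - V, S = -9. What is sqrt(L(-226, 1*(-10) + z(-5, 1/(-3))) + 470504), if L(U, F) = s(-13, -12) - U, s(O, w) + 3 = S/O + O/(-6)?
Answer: sqrt(2863920462)/78 ≈ 686.10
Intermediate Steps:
s(O, w) = -3 - 9/O - O/6 (s(O, w) = -3 + (-9/O + O/(-6)) = -3 + (-9/O + O*(-1/6)) = -3 + (-9/O - O/6) = -3 - 9/O - O/6)
z(Z, V) = 0
L(U, F) = -11/78 - U (L(U, F) = (-3 - 9/(-13) - 1/6*(-13)) - U = (-3 - 9*(-1/13) + 13/6) - U = (-3 + 9/13 + 13/6) - U = -11/78 - U)
sqrt(L(-226, 1*(-10) + z(-5, 1/(-3))) + 470504) = sqrt((-11/78 - 1*(-226)) + 470504) = sqrt((-11/78 + 226) + 470504) = sqrt(17617/78 + 470504) = sqrt(36716929/78) = sqrt(2863920462)/78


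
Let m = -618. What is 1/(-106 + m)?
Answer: -1/724 ≈ -0.0013812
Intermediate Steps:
1/(-106 + m) = 1/(-106 - 618) = 1/(-724) = -1/724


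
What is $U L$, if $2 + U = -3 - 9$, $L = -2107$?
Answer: $29498$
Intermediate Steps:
$U = -14$ ($U = -2 - 12 = -14$)
$U L = \left(-14\right) \left(-2107\right) = 29498$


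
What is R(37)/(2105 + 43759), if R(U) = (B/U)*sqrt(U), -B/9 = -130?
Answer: 5*sqrt(37)/7252 ≈ 0.0041938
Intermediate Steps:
B = 1170 (B = -9*(-130) = 1170)
R(U) = 1170/sqrt(U) (R(U) = (1170/U)*sqrt(U) = 1170/sqrt(U))
R(37)/(2105 + 43759) = (1170/sqrt(37))/(2105 + 43759) = (1170*(sqrt(37)/37))/45864 = (1170*sqrt(37)/37)*(1/45864) = 5*sqrt(37)/7252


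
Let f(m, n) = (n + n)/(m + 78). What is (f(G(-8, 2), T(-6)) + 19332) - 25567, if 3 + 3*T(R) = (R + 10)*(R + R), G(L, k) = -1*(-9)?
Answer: -542479/87 ≈ -6235.4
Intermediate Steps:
G(L, k) = 9
T(R) = -1 + 2*R*(10 + R)/3 (T(R) = -1 + ((R + 10)*(R + R))/3 = -1 + ((10 + R)*(2*R))/3 = -1 + (2*R*(10 + R))/3 = -1 + 2*R*(10 + R)/3)
f(m, n) = 2*n/(78 + m) (f(m, n) = (2*n)/(78 + m) = 2*n/(78 + m))
(f(G(-8, 2), T(-6)) + 19332) - 25567 = (2*(-1 + (2/3)*(-6)**2 + (20/3)*(-6))/(78 + 9) + 19332) - 25567 = (2*(-1 + (2/3)*36 - 40)/87 + 19332) - 25567 = (2*(-1 + 24 - 40)*(1/87) + 19332) - 25567 = (2*(-17)*(1/87) + 19332) - 25567 = (-34/87 + 19332) - 25567 = 1681850/87 - 25567 = -542479/87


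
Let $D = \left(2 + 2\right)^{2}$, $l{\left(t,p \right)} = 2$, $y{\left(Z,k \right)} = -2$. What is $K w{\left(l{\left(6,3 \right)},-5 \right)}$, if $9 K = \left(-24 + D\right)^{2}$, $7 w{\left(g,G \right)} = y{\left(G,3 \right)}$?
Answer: $- \frac{128}{63} \approx -2.0317$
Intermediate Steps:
$w{\left(g,G \right)} = - \frac{2}{7}$ ($w{\left(g,G \right)} = \frac{1}{7} \left(-2\right) = - \frac{2}{7}$)
$D = 16$ ($D = 4^{2} = 16$)
$K = \frac{64}{9}$ ($K = \frac{\left(-24 + 16\right)^{2}}{9} = \frac{\left(-8\right)^{2}}{9} = \frac{1}{9} \cdot 64 = \frac{64}{9} \approx 7.1111$)
$K w{\left(l{\left(6,3 \right)},-5 \right)} = \frac{64}{9} \left(- \frac{2}{7}\right) = - \frac{128}{63}$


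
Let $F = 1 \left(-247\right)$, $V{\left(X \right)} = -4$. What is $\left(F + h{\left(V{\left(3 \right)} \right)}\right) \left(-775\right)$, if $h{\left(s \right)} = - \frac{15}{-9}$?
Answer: $\frac{570400}{3} \approx 1.9013 \cdot 10^{5}$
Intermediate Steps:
$h{\left(s \right)} = \frac{5}{3}$ ($h{\left(s \right)} = \left(-15\right) \left(- \frac{1}{9}\right) = \frac{5}{3}$)
$F = -247$
$\left(F + h{\left(V{\left(3 \right)} \right)}\right) \left(-775\right) = \left(-247 + \frac{5}{3}\right) \left(-775\right) = \left(- \frac{736}{3}\right) \left(-775\right) = \frac{570400}{3}$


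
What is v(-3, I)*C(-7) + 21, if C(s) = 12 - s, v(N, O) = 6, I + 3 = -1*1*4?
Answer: 135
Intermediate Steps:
I = -7 (I = -3 - 1*1*4 = -3 - 1*4 = -3 - 4 = -7)
v(-3, I)*C(-7) + 21 = 6*(12 - 1*(-7)) + 21 = 6*(12 + 7) + 21 = 6*19 + 21 = 114 + 21 = 135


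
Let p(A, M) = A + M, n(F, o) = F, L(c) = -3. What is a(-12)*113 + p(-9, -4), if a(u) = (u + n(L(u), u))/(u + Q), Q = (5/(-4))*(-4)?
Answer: 1604/7 ≈ 229.14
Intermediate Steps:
Q = 5 (Q = (5*(-¼))*(-4) = -5/4*(-4) = 5)
a(u) = (-3 + u)/(5 + u) (a(u) = (u - 3)/(u + 5) = (-3 + u)/(5 + u))
a(-12)*113 + p(-9, -4) = ((-3 - 12)/(5 - 12))*113 + (-9 - 4) = (-15/(-7))*113 - 13 = -⅐*(-15)*113 - 13 = (15/7)*113 - 13 = 1695/7 - 13 = 1604/7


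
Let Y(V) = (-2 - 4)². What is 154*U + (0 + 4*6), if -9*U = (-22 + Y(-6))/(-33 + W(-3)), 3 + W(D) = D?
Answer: 10580/351 ≈ 30.142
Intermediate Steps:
W(D) = -3 + D
Y(V) = 36 (Y(V) = (-6)² = 36)
U = 14/351 (U = -(-22 + 36)/(9*(-33 + (-3 - 3))) = -14/(9*(-33 - 6)) = -14/(9*(-39)) = -14*(-1)/(9*39) = -⅑*(-14/39) = 14/351 ≈ 0.039886)
154*U + (0 + 4*6) = 154*(14/351) + (0 + 4*6) = 2156/351 + (0 + 24) = 2156/351 + 24 = 10580/351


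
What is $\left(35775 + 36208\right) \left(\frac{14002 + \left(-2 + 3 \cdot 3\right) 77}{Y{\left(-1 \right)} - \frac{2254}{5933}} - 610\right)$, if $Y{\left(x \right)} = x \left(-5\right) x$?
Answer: $- \frac{7611651076169}{31919} \approx -2.3847 \cdot 10^{8}$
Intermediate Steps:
$Y{\left(x \right)} = - 5 x^{2}$ ($Y{\left(x \right)} = - 5 x x = - 5 x^{2}$)
$\left(35775 + 36208\right) \left(\frac{14002 + \left(-2 + 3 \cdot 3\right) 77}{Y{\left(-1 \right)} - \frac{2254}{5933}} - 610\right) = \left(35775 + 36208\right) \left(\frac{14002 + \left(-2 + 3 \cdot 3\right) 77}{- 5 \left(-1\right)^{2} - \frac{2254}{5933}} - 610\right) = 71983 \left(\frac{14002 + \left(-2 + 9\right) 77}{\left(-5\right) 1 - \frac{2254}{5933}} - 610\right) = 71983 \left(\frac{14002 + 7 \cdot 77}{-5 - \frac{2254}{5933}} - 610\right) = 71983 \left(\frac{14002 + 539}{- \frac{31919}{5933}} - 610\right) = 71983 \left(14541 \left(- \frac{5933}{31919}\right) - 610\right) = 71983 \left(- \frac{86271753}{31919} - 610\right) = 71983 \left(- \frac{105742343}{31919}\right) = - \frac{7611651076169}{31919}$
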